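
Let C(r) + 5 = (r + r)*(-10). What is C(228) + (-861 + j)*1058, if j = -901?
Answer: -1868761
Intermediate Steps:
C(r) = -5 - 20*r (C(r) = -5 + (r + r)*(-10) = -5 + (2*r)*(-10) = -5 - 20*r)
C(228) + (-861 + j)*1058 = (-5 - 20*228) + (-861 - 901)*1058 = (-5 - 4560) - 1762*1058 = -4565 - 1864196 = -1868761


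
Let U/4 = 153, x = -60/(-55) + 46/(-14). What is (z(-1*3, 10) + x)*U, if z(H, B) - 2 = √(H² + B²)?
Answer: -9180/77 + 612*√109 ≈ 6270.3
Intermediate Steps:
x = -169/77 (x = -60*(-1/55) + 46*(-1/14) = 12/11 - 23/7 = -169/77 ≈ -2.1948)
U = 612 (U = 4*153 = 612)
z(H, B) = 2 + √(B² + H²) (z(H, B) = 2 + √(H² + B²) = 2 + √(B² + H²))
(z(-1*3, 10) + x)*U = ((2 + √(10² + (-1*3)²)) - 169/77)*612 = ((2 + √(100 + (-3)²)) - 169/77)*612 = ((2 + √(100 + 9)) - 169/77)*612 = ((2 + √109) - 169/77)*612 = (-15/77 + √109)*612 = -9180/77 + 612*√109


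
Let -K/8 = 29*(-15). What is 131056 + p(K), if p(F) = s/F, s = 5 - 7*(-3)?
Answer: 228037453/1740 ≈ 1.3106e+5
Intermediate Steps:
K = 3480 (K = -232*(-15) = -8*(-435) = 3480)
s = 26 (s = 5 + 21 = 26)
p(F) = 26/F
131056 + p(K) = 131056 + 26/3480 = 131056 + 26*(1/3480) = 131056 + 13/1740 = 228037453/1740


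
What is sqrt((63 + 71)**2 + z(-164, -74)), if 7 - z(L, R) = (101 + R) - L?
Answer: 2*sqrt(4443) ≈ 133.31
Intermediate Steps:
z(L, R) = -94 + L - R (z(L, R) = 7 - ((101 + R) - L) = 7 - (101 + R - L) = 7 + (-101 + L - R) = -94 + L - R)
sqrt((63 + 71)**2 + z(-164, -74)) = sqrt((63 + 71)**2 + (-94 - 164 - 1*(-74))) = sqrt(134**2 + (-94 - 164 + 74)) = sqrt(17956 - 184) = sqrt(17772) = 2*sqrt(4443)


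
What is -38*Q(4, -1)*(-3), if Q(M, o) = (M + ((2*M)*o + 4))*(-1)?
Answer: 0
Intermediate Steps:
Q(M, o) = -4 - M - 2*M*o (Q(M, o) = (M + (2*M*o + 4))*(-1) = (M + (4 + 2*M*o))*(-1) = (4 + M + 2*M*o)*(-1) = -4 - M - 2*M*o)
-38*Q(4, -1)*(-3) = -38*(-4 - 1*4 - 2*4*(-1))*(-3) = -38*(-4 - 4 + 8)*(-3) = -38*0*(-3) = 0*(-3) = 0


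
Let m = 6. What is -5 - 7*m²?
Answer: -257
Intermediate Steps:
-5 - 7*m² = -5 - 7*6² = -5 - 7*36 = -5 - 252 = -257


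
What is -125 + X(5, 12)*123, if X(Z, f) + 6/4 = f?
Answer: 2333/2 ≈ 1166.5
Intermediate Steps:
X(Z, f) = -3/2 + f
-125 + X(5, 12)*123 = -125 + (-3/2 + 12)*123 = -125 + (21/2)*123 = -125 + 2583/2 = 2333/2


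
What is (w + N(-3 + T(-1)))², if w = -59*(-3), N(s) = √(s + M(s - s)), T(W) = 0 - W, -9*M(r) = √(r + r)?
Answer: (177 + I*√2)² ≈ 31327.0 + 500.6*I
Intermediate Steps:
M(r) = -√2*√r/9 (M(r) = -√(r + r)/9 = -√2*√r/9)
T(W) = -W
N(s) = √s (N(s) = √(s - √2*√(s - s)/9) = √(s - √2*√0/9) = √(s - ⅑*√2*0) = √(s + 0) = √s)
w = 177
(w + N(-3 + T(-1)))² = (177 + √(-3 - 1*(-1)))² = (177 + √(-3 + 1))² = (177 + √(-2))² = (177 + I*√2)²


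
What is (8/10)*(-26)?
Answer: -104/5 ≈ -20.800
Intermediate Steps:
(8/10)*(-26) = (8*(⅒))*(-26) = (⅘)*(-26) = -104/5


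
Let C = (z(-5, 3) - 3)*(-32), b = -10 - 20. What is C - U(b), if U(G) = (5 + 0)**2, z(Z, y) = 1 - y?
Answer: 135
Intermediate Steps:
b = -30
U(G) = 25 (U(G) = 5**2 = 25)
C = 160 (C = ((1 - 1*3) - 3)*(-32) = ((1 - 3) - 3)*(-32) = (-2 - 3)*(-32) = -5*(-32) = 160)
C - U(b) = 160 - 1*25 = 160 - 25 = 135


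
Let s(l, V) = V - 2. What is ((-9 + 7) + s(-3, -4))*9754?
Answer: -78032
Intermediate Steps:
s(l, V) = -2 + V
((-9 + 7) + s(-3, -4))*9754 = ((-9 + 7) + (-2 - 4))*9754 = (-2 - 6)*9754 = -8*9754 = -78032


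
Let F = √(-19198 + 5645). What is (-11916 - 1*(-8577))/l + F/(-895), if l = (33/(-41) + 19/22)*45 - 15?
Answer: 1003926/3715 - I*√13553/895 ≈ 270.24 - 0.13008*I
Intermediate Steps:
F = I*√13553 (F = √(-13553) = I*√13553 ≈ 116.42*I)
l = -11145/902 (l = (33*(-1/41) + 19*(1/22))*45 - 15 = (-33/41 + 19/22)*45 - 15 = (53/902)*45 - 15 = 2385/902 - 15 = -11145/902 ≈ -12.356)
(-11916 - 1*(-8577))/l + F/(-895) = (-11916 - 1*(-8577))/(-11145/902) + (I*√13553)/(-895) = (-11916 + 8577)*(-902/11145) + (I*√13553)*(-1/895) = -3339*(-902/11145) - I*√13553/895 = 1003926/3715 - I*√13553/895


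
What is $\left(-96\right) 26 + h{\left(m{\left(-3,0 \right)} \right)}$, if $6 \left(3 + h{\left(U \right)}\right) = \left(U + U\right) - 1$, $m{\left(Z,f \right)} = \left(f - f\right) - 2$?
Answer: $- \frac{14999}{6} \approx -2499.8$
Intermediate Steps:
$m{\left(Z,f \right)} = -2$ ($m{\left(Z,f \right)} = 0 - 2 = -2$)
$h{\left(U \right)} = - \frac{19}{6} + \frac{U}{3}$ ($h{\left(U \right)} = -3 + \frac{\left(U + U\right) - 1}{6} = -3 + \frac{2 U - 1}{6} = -3 + \frac{-1 + 2 U}{6} = -3 + \left(- \frac{1}{6} + \frac{U}{3}\right) = - \frac{19}{6} + \frac{U}{3}$)
$\left(-96\right) 26 + h{\left(m{\left(-3,0 \right)} \right)} = \left(-96\right) 26 + \left(- \frac{19}{6} + \frac{1}{3} \left(-2\right)\right) = -2496 - \frac{23}{6} = - \frac{14999}{6}$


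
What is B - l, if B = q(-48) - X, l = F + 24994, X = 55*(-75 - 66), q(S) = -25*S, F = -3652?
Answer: -12387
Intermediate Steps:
X = -7755 (X = 55*(-141) = -7755)
l = 21342 (l = -3652 + 24994 = 21342)
B = 8955 (B = -25*(-48) - 1*(-7755) = 1200 + 7755 = 8955)
B - l = 8955 - 1*21342 = 8955 - 21342 = -12387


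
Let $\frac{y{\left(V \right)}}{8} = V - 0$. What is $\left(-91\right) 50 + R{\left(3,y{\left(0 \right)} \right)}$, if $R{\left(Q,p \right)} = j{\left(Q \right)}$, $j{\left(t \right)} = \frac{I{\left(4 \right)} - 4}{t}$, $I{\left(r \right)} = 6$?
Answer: $- \frac{13648}{3} \approx -4549.3$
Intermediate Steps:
$y{\left(V \right)} = 8 V$ ($y{\left(V \right)} = 8 \left(V - 0\right) = 8 \left(V + 0\right) = 8 V$)
$j{\left(t \right)} = \frac{2}{t}$ ($j{\left(t \right)} = \frac{6 - 4}{t} = \frac{2}{t}$)
$R{\left(Q,p \right)} = \frac{2}{Q}$
$\left(-91\right) 50 + R{\left(3,y{\left(0 \right)} \right)} = \left(-91\right) 50 + \frac{2}{3} = -4550 + 2 \cdot \frac{1}{3} = -4550 + \frac{2}{3} = - \frac{13648}{3}$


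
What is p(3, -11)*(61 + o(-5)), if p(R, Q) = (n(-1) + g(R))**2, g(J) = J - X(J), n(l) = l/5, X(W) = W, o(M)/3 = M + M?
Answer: 31/25 ≈ 1.2400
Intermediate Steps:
o(M) = 6*M (o(M) = 3*(M + M) = 3*(2*M) = 6*M)
n(l) = l/5 (n(l) = l*(1/5) = l/5)
g(J) = 0 (g(J) = J - J = 0)
p(R, Q) = 1/25 (p(R, Q) = ((1/5)*(-1) + 0)**2 = (-1/5 + 0)**2 = (-1/5)**2 = 1/25)
p(3, -11)*(61 + o(-5)) = (61 + 6*(-5))/25 = (61 - 30)/25 = (1/25)*31 = 31/25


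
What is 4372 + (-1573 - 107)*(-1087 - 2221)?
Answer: 5561812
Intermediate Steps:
4372 + (-1573 - 107)*(-1087 - 2221) = 4372 - 1680*(-3308) = 4372 + 5557440 = 5561812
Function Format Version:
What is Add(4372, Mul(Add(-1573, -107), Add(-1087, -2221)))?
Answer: 5561812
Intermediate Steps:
Add(4372, Mul(Add(-1573, -107), Add(-1087, -2221))) = Add(4372, Mul(-1680, -3308)) = Add(4372, 5557440) = 5561812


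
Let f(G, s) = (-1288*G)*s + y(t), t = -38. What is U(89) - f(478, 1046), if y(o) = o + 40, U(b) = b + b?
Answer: 643984720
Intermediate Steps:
U(b) = 2*b
y(o) = 40 + o
f(G, s) = 2 - 1288*G*s (f(G, s) = (-1288*G)*s + (40 - 38) = -1288*G*s + 2 = 2 - 1288*G*s)
U(89) - f(478, 1046) = 2*89 - (2 - 1288*478*1046) = 178 - (2 - 643984544) = 178 - 1*(-643984542) = 178 + 643984542 = 643984720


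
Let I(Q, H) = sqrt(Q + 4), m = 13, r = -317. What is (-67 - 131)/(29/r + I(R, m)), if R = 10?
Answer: -1820214/1406005 - 19896822*sqrt(14)/1406005 ≈ -54.244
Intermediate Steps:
I(Q, H) = sqrt(4 + Q)
(-67 - 131)/(29/r + I(R, m)) = (-67 - 131)/(29/(-317) + sqrt(4 + 10)) = -198/(29*(-1/317) + sqrt(14)) = -198/(-29/317 + sqrt(14))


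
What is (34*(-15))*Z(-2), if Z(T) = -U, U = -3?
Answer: -1530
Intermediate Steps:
Z(T) = 3 (Z(T) = -1*(-3) = 3)
(34*(-15))*Z(-2) = (34*(-15))*3 = -510*3 = -1530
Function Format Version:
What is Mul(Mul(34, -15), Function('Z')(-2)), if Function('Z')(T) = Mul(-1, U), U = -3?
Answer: -1530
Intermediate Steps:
Function('Z')(T) = 3 (Function('Z')(T) = Mul(-1, -3) = 3)
Mul(Mul(34, -15), Function('Z')(-2)) = Mul(Mul(34, -15), 3) = Mul(-510, 3) = -1530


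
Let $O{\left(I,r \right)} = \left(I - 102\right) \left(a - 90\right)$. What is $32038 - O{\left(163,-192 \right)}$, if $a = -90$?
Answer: $43018$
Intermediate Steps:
$O{\left(I,r \right)} = 18360 - 180 I$ ($O{\left(I,r \right)} = \left(I - 102\right) \left(-90 - 90\right) = \left(-102 + I\right) \left(-180\right) = 18360 - 180 I$)
$32038 - O{\left(163,-192 \right)} = 32038 - \left(18360 - 29340\right) = 32038 - -10980 = 32038 + 10980 = 43018$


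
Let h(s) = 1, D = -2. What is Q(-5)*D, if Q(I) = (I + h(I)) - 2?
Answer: 12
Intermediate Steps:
Q(I) = -1 + I (Q(I) = (I + 1) - 2 = (1 + I) - 2 = -1 + I)
Q(-5)*D = (-1 - 5)*(-2) = -6*(-2) = 12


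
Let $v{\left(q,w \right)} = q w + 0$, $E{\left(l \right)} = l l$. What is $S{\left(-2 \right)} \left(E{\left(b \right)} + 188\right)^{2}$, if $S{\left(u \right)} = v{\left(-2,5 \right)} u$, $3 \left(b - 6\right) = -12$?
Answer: $737280$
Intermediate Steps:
$b = 2$ ($b = 6 + \frac{1}{3} \left(-12\right) = 6 - 4 = 2$)
$E{\left(l \right)} = l^{2}$
$v{\left(q,w \right)} = q w$
$S{\left(u \right)} = - 10 u$ ($S{\left(u \right)} = \left(-2\right) 5 u = - 10 u$)
$S{\left(-2 \right)} \left(E{\left(b \right)} + 188\right)^{2} = \left(-10\right) \left(-2\right) \left(2^{2} + 188\right)^{2} = 20 \left(4 + 188\right)^{2} = 20 \cdot 192^{2} = 20 \cdot 36864 = 737280$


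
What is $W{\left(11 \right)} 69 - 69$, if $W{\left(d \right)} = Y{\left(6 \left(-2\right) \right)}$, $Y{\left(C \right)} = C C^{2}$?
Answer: $-119301$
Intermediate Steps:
$Y{\left(C \right)} = C^{3}$
$W{\left(d \right)} = -1728$ ($W{\left(d \right)} = \left(6 \left(-2\right)\right)^{3} = \left(-12\right)^{3} = -1728$)
$W{\left(11 \right)} 69 - 69 = \left(-1728\right) 69 - 69 = -119232 - 69 = -119301$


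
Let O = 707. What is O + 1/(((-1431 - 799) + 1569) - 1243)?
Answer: 1346127/1904 ≈ 707.00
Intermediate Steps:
O + 1/(((-1431 - 799) + 1569) - 1243) = 707 + 1/(((-1431 - 799) + 1569) - 1243) = 707 + 1/((-2230 + 1569) - 1243) = 707 + 1/(-661 - 1243) = 707 + 1/(-1904) = 707 - 1/1904 = 1346127/1904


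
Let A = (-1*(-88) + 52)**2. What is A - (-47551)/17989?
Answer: 352631951/17989 ≈ 19603.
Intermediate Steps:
A = 19600 (A = (88 + 52)**2 = 140**2 = 19600)
A - (-47551)/17989 = 19600 - (-47551)/17989 = 19600 - 1*(-47551/17989) = 19600 + 47551/17989 = 352631951/17989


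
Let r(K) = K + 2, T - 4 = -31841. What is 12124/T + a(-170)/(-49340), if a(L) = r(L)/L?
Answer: -12712379477/33380298575 ≈ -0.38083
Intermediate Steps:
T = -31837 (T = 4 - 31841 = -31837)
r(K) = 2 + K
a(L) = (2 + L)/L
12124/T + a(-170)/(-49340) = 12124/(-31837) + ((2 - 170)/(-170))/(-49340) = 12124*(-1/31837) - 1/170*(-168)*(-1/49340) = -12124/31837 + (84/85)*(-1/49340) = -12124/31837 - 21/1048475 = -12712379477/33380298575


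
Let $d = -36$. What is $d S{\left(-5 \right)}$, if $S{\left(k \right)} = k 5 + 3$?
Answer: $792$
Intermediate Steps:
$S{\left(k \right)} = 3 + 5 k$ ($S{\left(k \right)} = 5 k + 3 = 3 + 5 k$)
$d S{\left(-5 \right)} = - 36 \left(3 + 5 \left(-5\right)\right) = - 36 \left(3 - 25\right) = \left(-36\right) \left(-22\right) = 792$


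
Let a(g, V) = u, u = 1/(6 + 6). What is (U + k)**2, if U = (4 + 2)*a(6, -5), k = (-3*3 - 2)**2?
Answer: 59049/4 ≈ 14762.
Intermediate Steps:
u = 1/12 ≈ 0.083333
k = 121 (k = (-9 - 2)**2 = (-11)**2 = 121)
a(g, V) = 1/12
U = 1/2 (U = (4 + 2)*(1/12) = 6*(1/12) = 1/2 ≈ 0.50000)
(U + k)**2 = (1/2 + 121)**2 = (243/2)**2 = 59049/4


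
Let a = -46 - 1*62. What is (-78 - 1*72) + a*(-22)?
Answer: 2226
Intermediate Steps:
a = -108 (a = -46 - 62 = -108)
(-78 - 1*72) + a*(-22) = (-78 - 1*72) - 108*(-22) = (-78 - 72) + 2376 = -150 + 2376 = 2226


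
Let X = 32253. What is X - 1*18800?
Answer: 13453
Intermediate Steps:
X - 1*18800 = 32253 - 1*18800 = 32253 - 18800 = 13453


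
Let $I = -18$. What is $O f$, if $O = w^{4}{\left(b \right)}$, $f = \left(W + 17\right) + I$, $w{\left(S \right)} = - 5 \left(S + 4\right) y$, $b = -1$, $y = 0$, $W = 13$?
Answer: $0$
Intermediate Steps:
$w{\left(S \right)} = 0$ ($w{\left(S \right)} = - 5 \left(S + 4\right) 0 = - 5 \left(4 + S\right) 0 = \left(-20 - 5 S\right) 0 = 0$)
$f = 12$ ($f = \left(13 + 17\right) - 18 = 30 - 18 = 12$)
$O = 0$ ($O = 0^{4} = 0$)
$O f = 0 \cdot 12 = 0$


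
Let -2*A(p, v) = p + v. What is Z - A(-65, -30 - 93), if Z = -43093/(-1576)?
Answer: -105051/1576 ≈ -66.657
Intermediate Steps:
Z = 43093/1576 (Z = -43093*(-1/1576) = 43093/1576 ≈ 27.343)
A(p, v) = -p/2 - v/2 (A(p, v) = -(p + v)/2 = -p/2 - v/2)
Z - A(-65, -30 - 93) = 43093/1576 - (-½*(-65) - (-30 - 93)/2) = 43093/1576 - (65/2 - ½*(-123)) = 43093/1576 - (65/2 + 123/2) = 43093/1576 - 1*94 = 43093/1576 - 94 = -105051/1576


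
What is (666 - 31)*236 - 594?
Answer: 149266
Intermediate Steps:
(666 - 31)*236 - 594 = 635*236 - 594 = 149860 - 594 = 149266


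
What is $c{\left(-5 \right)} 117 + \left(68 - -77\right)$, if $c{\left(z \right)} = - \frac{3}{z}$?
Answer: $\frac{1076}{5} \approx 215.2$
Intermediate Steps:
$c{\left(-5 \right)} 117 + \left(68 - -77\right) = - \frac{3}{-5} \cdot 117 + \left(68 - -77\right) = \left(-3\right) \left(- \frac{1}{5}\right) 117 + \left(68 + 77\right) = \frac{3}{5} \cdot 117 + 145 = \frac{351}{5} + 145 = \frac{1076}{5}$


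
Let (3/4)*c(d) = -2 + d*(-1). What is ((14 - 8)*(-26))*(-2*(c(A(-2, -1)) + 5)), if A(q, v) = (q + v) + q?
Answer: 2808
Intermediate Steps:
A(q, v) = v + 2*q
c(d) = -8/3 - 4*d/3 (c(d) = 4*(-2 + d*(-1))/3 = 4*(-2 - d)/3 = -8/3 - 4*d/3)
((14 - 8)*(-26))*(-2*(c(A(-2, -1)) + 5)) = ((14 - 8)*(-26))*(-2*((-8/3 - 4*(-1 + 2*(-2))/3) + 5)) = (6*(-26))*(-2*((-8/3 - 4*(-1 - 4)/3) + 5)) = -(-312)*((-8/3 - 4/3*(-5)) + 5) = -(-312)*((-8/3 + 20/3) + 5) = -(-312)*(4 + 5) = -(-312)*9 = -156*(-18) = 2808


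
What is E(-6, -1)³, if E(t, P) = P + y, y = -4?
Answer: -125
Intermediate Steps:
E(t, P) = -4 + P (E(t, P) = P - 4 = -4 + P)
E(-6, -1)³ = (-4 - 1)³ = (-5)³ = -125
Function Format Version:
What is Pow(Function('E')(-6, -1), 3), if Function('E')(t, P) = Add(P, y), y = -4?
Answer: -125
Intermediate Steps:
Function('E')(t, P) = Add(-4, P) (Function('E')(t, P) = Add(P, -4) = Add(-4, P))
Pow(Function('E')(-6, -1), 3) = Pow(Add(-4, -1), 3) = Pow(-5, 3) = -125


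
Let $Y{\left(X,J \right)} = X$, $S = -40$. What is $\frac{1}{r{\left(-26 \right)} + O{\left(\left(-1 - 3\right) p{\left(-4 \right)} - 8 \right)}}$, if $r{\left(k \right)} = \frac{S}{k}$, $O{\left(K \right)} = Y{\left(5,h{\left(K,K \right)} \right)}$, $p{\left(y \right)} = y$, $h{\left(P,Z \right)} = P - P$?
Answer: $\frac{13}{85} \approx 0.15294$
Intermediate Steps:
$h{\left(P,Z \right)} = 0$
$O{\left(K \right)} = 5$
$r{\left(k \right)} = - \frac{40}{k}$
$\frac{1}{r{\left(-26 \right)} + O{\left(\left(-1 - 3\right) p{\left(-4 \right)} - 8 \right)}} = \frac{1}{- \frac{40}{-26} + 5} = \frac{1}{\left(-40\right) \left(- \frac{1}{26}\right) + 5} = \frac{1}{\frac{20}{13} + 5} = \frac{1}{\frac{85}{13}} = \frac{13}{85}$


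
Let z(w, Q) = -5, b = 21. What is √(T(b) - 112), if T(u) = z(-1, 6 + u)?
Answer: 3*I*√13 ≈ 10.817*I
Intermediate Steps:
T(u) = -5
√(T(b) - 112) = √(-5 - 112) = √(-117) = 3*I*√13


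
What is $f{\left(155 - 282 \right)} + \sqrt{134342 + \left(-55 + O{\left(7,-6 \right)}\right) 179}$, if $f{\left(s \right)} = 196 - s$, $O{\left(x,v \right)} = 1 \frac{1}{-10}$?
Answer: $323 + \frac{\sqrt{12447910}}{10} \approx 675.82$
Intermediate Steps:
$O{\left(x,v \right)} = - \frac{1}{10}$ ($O{\left(x,v \right)} = 1 \left(- \frac{1}{10}\right) = - \frac{1}{10}$)
$f{\left(155 - 282 \right)} + \sqrt{134342 + \left(-55 + O{\left(7,-6 \right)}\right) 179} = \left(196 - \left(155 - 282\right)\right) + \sqrt{134342 + \left(-55 - \frac{1}{10}\right) 179} = \left(196 - -127\right) + \sqrt{134342 - \frac{98629}{10}} = \left(196 + 127\right) + \sqrt{134342 - \frac{98629}{10}} = 323 + \sqrt{\frac{1244791}{10}} = 323 + \frac{\sqrt{12447910}}{10}$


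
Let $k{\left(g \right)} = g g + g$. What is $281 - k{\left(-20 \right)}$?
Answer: $-99$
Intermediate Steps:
$k{\left(g \right)} = g + g^{2}$ ($k{\left(g \right)} = g^{2} + g = g + g^{2}$)
$281 - k{\left(-20 \right)} = 281 - - 20 \left(1 - 20\right) = 281 - \left(-20\right) \left(-19\right) = 281 - 380 = -99$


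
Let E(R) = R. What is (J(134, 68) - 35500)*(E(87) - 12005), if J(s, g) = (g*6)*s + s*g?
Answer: -337088712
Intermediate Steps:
J(s, g) = 7*g*s (J(s, g) = (6*g)*s + g*s = 6*g*s + g*s = 7*g*s)
(J(134, 68) - 35500)*(E(87) - 12005) = (7*68*134 - 35500)*(87 - 12005) = (63784 - 35500)*(-11918) = 28284*(-11918) = -337088712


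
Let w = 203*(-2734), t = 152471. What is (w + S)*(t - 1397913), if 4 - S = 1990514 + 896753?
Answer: 4287141406130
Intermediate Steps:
w = -555002
S = -2887263 (S = 4 - (1990514 + 896753) = 4 - 1*2887267 = 4 - 2887267 = -2887263)
(w + S)*(t - 1397913) = (-555002 - 2887263)*(152471 - 1397913) = -3442265*(-1245442) = 4287141406130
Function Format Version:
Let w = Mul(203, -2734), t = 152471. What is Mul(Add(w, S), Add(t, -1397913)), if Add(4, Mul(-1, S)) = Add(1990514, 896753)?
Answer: 4287141406130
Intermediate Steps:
w = -555002
S = -2887263 (S = Add(4, Mul(-1, Add(1990514, 896753))) = Add(4, Mul(-1, 2887267)) = Add(4, -2887267) = -2887263)
Mul(Add(w, S), Add(t, -1397913)) = Mul(Add(-555002, -2887263), Add(152471, -1397913)) = Mul(-3442265, -1245442) = 4287141406130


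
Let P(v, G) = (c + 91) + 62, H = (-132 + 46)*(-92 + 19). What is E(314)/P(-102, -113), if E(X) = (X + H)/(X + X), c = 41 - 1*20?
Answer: 824/13659 ≈ 0.060327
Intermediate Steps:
H = 6278 (H = -86*(-73) = 6278)
c = 21 (c = 41 - 20 = 21)
E(X) = (6278 + X)/(2*X) (E(X) = (X + 6278)/(X + X) = (6278 + X)/((2*X)) = (6278 + X)*(1/(2*X)) = (6278 + X)/(2*X))
P(v, G) = 174 (P(v, G) = (21 + 91) + 62 = 112 + 62 = 174)
E(314)/P(-102, -113) = ((1/2)*(6278 + 314)/314)/174 = ((1/2)*(1/314)*6592)*(1/174) = (1648/157)*(1/174) = 824/13659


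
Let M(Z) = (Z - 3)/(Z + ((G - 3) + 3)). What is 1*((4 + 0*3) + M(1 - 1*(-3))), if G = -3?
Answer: 5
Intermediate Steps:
M(Z) = 1 (M(Z) = (Z - 3)/(Z + ((-3 - 3) + 3)) = (-3 + Z)/(Z + (-6 + 3)) = (-3 + Z)/(Z - 3) = (-3 + Z)/(-3 + Z) = 1)
1*((4 + 0*3) + M(1 - 1*(-3))) = 1*((4 + 0*3) + 1) = 1*((4 + 0) + 1) = 1*(4 + 1) = 1*5 = 5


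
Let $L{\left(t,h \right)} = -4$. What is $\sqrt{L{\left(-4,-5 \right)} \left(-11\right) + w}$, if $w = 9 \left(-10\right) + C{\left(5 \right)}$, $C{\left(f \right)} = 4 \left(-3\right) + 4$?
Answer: $3 i \sqrt{6} \approx 7.3485 i$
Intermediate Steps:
$C{\left(f \right)} = -8$ ($C{\left(f \right)} = -12 + 4 = -8$)
$w = -98$ ($w = 9 \left(-10\right) - 8 = -90 - 8 = -98$)
$\sqrt{L{\left(-4,-5 \right)} \left(-11\right) + w} = \sqrt{\left(-4\right) \left(-11\right) - 98} = \sqrt{44 - 98} = \sqrt{-54} = 3 i \sqrt{6}$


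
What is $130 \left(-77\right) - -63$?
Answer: $-9947$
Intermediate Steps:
$130 \left(-77\right) - -63 = -10010 + 63 = -9947$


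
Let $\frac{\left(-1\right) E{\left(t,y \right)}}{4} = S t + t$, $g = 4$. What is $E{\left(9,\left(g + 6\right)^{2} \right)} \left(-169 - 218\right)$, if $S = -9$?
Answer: $-111456$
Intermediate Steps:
$E{\left(t,y \right)} = 32 t$ ($E{\left(t,y \right)} = - 4 \left(- 9 t + t\right) = - 4 \left(- 8 t\right) = 32 t$)
$E{\left(9,\left(g + 6\right)^{2} \right)} \left(-169 - 218\right) = 32 \cdot 9 \left(-169 - 218\right) = 288 \left(-387\right) = -111456$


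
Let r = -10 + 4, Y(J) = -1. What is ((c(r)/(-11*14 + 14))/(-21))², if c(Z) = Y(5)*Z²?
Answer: 9/60025 ≈ 0.00014994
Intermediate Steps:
r = -6
c(Z) = -Z²
((c(r)/(-11*14 + 14))/(-21))² = (((-1*(-6)²)/(-11*14 + 14))/(-21))² = (((-1*36)/(-154 + 14))*(-1/21))² = (-36/(-140)*(-1/21))² = (-36*(-1/140)*(-1/21))² = ((9/35)*(-1/21))² = (-3/245)² = 9/60025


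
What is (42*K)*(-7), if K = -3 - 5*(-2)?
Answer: -2058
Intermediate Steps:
K = 7 (K = -3 + 10 = 7)
(42*K)*(-7) = (42*7)*(-7) = 294*(-7) = -2058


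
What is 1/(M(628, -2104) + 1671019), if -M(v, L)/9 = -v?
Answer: 1/1676671 ≈ 5.9642e-7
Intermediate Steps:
M(v, L) = 9*v (M(v, L) = -(-9)*v = 9*v)
1/(M(628, -2104) + 1671019) = 1/(9*628 + 1671019) = 1/(5652 + 1671019) = 1/1676671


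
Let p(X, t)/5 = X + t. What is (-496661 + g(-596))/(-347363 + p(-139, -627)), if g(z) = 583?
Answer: 496078/351193 ≈ 1.4126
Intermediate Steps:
p(X, t) = 5*X + 5*t (p(X, t) = 5*(X + t) = 5*X + 5*t)
(-496661 + g(-596))/(-347363 + p(-139, -627)) = (-496661 + 583)/(-347363 + (5*(-139) + 5*(-627))) = -496078/(-347363 + (-695 - 3135)) = -496078/(-347363 - 3830) = -496078/(-351193) = -496078*(-1/351193) = 496078/351193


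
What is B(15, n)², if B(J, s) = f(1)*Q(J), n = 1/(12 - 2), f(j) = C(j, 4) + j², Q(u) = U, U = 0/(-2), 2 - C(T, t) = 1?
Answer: 0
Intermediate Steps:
C(T, t) = 1 (C(T, t) = 2 - 1*1 = 2 - 1 = 1)
U = 0 (U = 0*(-½) = 0)
Q(u) = 0
f(j) = 1 + j²
n = ⅒ (n = 1/10 = ⅒ ≈ 0.10000)
B(J, s) = 0 (B(J, s) = (1 + 1²)*0 = (1 + 1)*0 = 2*0 = 0)
B(15, n)² = 0² = 0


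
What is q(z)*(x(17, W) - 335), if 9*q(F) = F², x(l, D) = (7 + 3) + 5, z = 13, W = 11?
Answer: -54080/9 ≈ -6008.9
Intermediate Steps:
x(l, D) = 15 (x(l, D) = 10 + 5 = 15)
q(F) = F²/9
q(z)*(x(17, W) - 335) = ((⅑)*13²)*(15 - 335) = ((⅑)*169)*(-320) = (169/9)*(-320) = -54080/9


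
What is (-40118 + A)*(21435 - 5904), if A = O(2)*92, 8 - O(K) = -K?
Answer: -608784138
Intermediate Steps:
O(K) = 8 + K (O(K) = 8 - (-1)*K = 8 + K)
A = 920 (A = (8 + 2)*92 = 10*92 = 920)
(-40118 + A)*(21435 - 5904) = (-40118 + 920)*(21435 - 5904) = -39198*15531 = -608784138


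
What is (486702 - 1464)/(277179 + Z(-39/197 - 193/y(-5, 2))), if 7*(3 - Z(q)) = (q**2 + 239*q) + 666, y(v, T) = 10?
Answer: 1883160154200/1077719190487 ≈ 1.7474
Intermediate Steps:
Z(q) = -645/7 - 239*q/7 - q**2/7 (Z(q) = 3 - ((q**2 + 239*q) + 666)/7 = 3 - (666 + q**2 + 239*q)/7 = 3 + (-666/7 - 239*q/7 - q**2/7) = -645/7 - 239*q/7 - q**2/7)
(486702 - 1464)/(277179 + Z(-39/197 - 193/y(-5, 2))) = (486702 - 1464)/(277179 + (-645/7 - 239*(-39/197 - 193/10)/7 - (-39/197 - 193/10)**2/7)) = 485238/(277179 + (-645/7 - 239*(-39*1/197 - 193*1/10)/7 - (-39*1/197 - 193*1/10)**2/7)) = 485238/(277179 + (-645/7 - 239*(-39/197 - 193/10)/7 - (-39/197 - 193/10)**2/7)) = 485238/(277179 + (-645/7 - 239/7*(-38411/1970) - (-38411/1970)**2/7)) = 485238/(277179 + (-645/7 + 9180229/13790 - 1/7*1475404921/3880900)) = 485238/(277179 + (-645/7 + 9180229/13790 - 1475404921/27166300)) = 485238/(277179 + 2015209387/3880900) = 485238/(1077719190487/3880900) = 485238*(3880900/1077719190487) = 1883160154200/1077719190487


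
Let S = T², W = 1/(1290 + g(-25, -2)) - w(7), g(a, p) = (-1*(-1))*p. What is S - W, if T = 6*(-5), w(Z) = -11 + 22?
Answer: 1173367/1288 ≈ 911.00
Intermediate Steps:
g(a, p) = p (g(a, p) = 1*p = p)
w(Z) = 11
T = -30
W = -14167/1288 (W = 1/(1290 - 2) - 1*11 = 1/1288 - 11 = -14167/1288 ≈ -10.999)
S = 900 (S = (-30)² = 900)
S - W = 900 - 1*(-14167/1288) = 900 + 14167/1288 = 1173367/1288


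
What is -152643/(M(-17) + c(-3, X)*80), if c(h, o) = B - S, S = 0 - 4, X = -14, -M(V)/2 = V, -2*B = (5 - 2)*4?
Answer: 50881/42 ≈ 1211.5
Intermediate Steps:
B = -6 (B = -(5 - 2)*4/2 = -3*4/2 = -½*12 = -6)
M(V) = -2*V
S = -4
c(h, o) = -2 (c(h, o) = -6 - 1*(-4) = -6 + 4 = -2)
-152643/(M(-17) + c(-3, X)*80) = -152643/(-2*(-17) - 2*80) = -152643/(34 - 160) = -152643/(-126) = -152643*(-1/126) = 50881/42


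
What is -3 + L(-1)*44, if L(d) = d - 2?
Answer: -135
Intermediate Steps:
L(d) = -2 + d
-3 + L(-1)*44 = -3 + (-2 - 1)*44 = -3 - 3*44 = -3 - 132 = -135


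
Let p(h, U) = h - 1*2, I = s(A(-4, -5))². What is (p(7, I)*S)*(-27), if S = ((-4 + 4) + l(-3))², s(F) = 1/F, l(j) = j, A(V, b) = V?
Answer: -1215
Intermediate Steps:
I = 1/16 (I = (1/(-4))² = (-¼)² = 1/16 ≈ 0.062500)
p(h, U) = -2 + h (p(h, U) = h - 2 = -2 + h)
S = 9 (S = ((-4 + 4) - 3)² = (0 - 3)² = (-3)² = 9)
(p(7, I)*S)*(-27) = ((-2 + 7)*9)*(-27) = (5*9)*(-27) = 45*(-27) = -1215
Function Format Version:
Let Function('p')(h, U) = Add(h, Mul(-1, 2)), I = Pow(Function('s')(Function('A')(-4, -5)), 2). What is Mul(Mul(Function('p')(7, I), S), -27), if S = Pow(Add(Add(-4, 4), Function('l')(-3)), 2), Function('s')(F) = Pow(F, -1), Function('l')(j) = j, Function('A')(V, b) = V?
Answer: -1215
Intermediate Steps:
I = Rational(1, 16) (I = Pow(Pow(-4, -1), 2) = Pow(Rational(-1, 4), 2) = Rational(1, 16) ≈ 0.062500)
Function('p')(h, U) = Add(-2, h) (Function('p')(h, U) = Add(h, -2) = Add(-2, h))
S = 9 (S = Pow(Add(Add(-4, 4), -3), 2) = Pow(Add(0, -3), 2) = Pow(-3, 2) = 9)
Mul(Mul(Function('p')(7, I), S), -27) = Mul(Mul(Add(-2, 7), 9), -27) = Mul(Mul(5, 9), -27) = Mul(45, -27) = -1215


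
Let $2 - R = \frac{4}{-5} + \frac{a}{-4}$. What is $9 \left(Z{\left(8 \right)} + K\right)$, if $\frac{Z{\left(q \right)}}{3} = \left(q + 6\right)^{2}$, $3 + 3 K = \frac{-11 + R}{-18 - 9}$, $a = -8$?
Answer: $\frac{79262}{15} \approx 5284.1$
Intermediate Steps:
$R = \frac{4}{5}$ ($R = 2 - \left(\frac{4}{-5} - \frac{8}{-4}\right) = 2 - \left(4 \left(- \frac{1}{5}\right) - -2\right) = 2 - \left(- \frac{4}{5} + 2\right) = 2 - \frac{6}{5} = \frac{4}{5} \approx 0.8$)
$K = - \frac{118}{135}$ ($K = -1 + \frac{\left(-11 + \frac{4}{5}\right) \frac{1}{-18 - 9}}{3} = -1 + \frac{\left(- \frac{51}{5}\right) \frac{1}{-27}}{3} = -1 + \frac{\left(- \frac{51}{5}\right) \left(- \frac{1}{27}\right)}{3} = -1 + \frac{1}{3} \cdot \frac{17}{45} = -1 + \frac{17}{135} = - \frac{118}{135} \approx -0.87407$)
$Z{\left(q \right)} = 3 \left(6 + q\right)^{2}$ ($Z{\left(q \right)} = 3 \left(q + 6\right)^{2} = 3 \left(6 + q\right)^{2}$)
$9 \left(Z{\left(8 \right)} + K\right) = 9 \left(3 \left(6 + 8\right)^{2} - \frac{118}{135}\right) = 9 \left(3 \cdot 14^{2} - \frac{118}{135}\right) = 9 \left(3 \cdot 196 - \frac{118}{135}\right) = 9 \left(588 - \frac{118}{135}\right) = 9 \cdot \frac{79262}{135} = \frac{79262}{15}$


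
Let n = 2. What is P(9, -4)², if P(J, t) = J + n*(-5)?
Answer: 1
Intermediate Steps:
P(J, t) = -10 + J (P(J, t) = J + 2*(-5) = J - 10 = -10 + J)
P(9, -4)² = (-10 + 9)² = (-1)² = 1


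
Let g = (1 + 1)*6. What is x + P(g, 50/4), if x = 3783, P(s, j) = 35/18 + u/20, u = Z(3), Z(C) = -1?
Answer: 681281/180 ≈ 3784.9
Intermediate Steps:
g = 12 (g = 2*6 = 12)
u = -1
P(s, j) = 341/180 (P(s, j) = 35/18 - 1/20 = 341/180)
x + P(g, 50/4) = 3783 + 341/180 = 681281/180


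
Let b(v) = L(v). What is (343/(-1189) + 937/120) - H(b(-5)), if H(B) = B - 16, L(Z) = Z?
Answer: 4069213/142680 ≈ 28.520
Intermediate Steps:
b(v) = v
H(B) = -16 + B
(343/(-1189) + 937/120) - H(b(-5)) = (343/(-1189) + 937/120) - (-16 - 5) = (343*(-1/1189) + 937*(1/120)) - 1*(-21) = (-343/1189 + 937/120) + 21 = 1072933/142680 + 21 = 4069213/142680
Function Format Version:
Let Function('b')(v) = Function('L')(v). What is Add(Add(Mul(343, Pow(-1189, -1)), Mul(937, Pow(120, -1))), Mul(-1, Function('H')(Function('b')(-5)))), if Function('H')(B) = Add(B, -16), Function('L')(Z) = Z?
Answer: Rational(4069213, 142680) ≈ 28.520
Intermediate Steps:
Function('b')(v) = v
Function('H')(B) = Add(-16, B)
Add(Add(Mul(343, Pow(-1189, -1)), Mul(937, Pow(120, -1))), Mul(-1, Function('H')(Function('b')(-5)))) = Add(Add(Mul(343, Pow(-1189, -1)), Mul(937, Pow(120, -1))), Mul(-1, Add(-16, -5))) = Add(Add(Mul(343, Rational(-1, 1189)), Mul(937, Rational(1, 120))), Mul(-1, -21)) = Add(Add(Rational(-343, 1189), Rational(937, 120)), 21) = Add(Rational(1072933, 142680), 21) = Rational(4069213, 142680)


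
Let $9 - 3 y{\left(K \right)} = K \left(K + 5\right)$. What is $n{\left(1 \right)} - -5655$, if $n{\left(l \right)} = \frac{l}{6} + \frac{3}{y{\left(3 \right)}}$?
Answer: $\frac{169637}{30} \approx 5654.6$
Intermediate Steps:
$y{\left(K \right)} = 3 - \frac{K \left(5 + K\right)}{3}$ ($y{\left(K \right)} = 3 - \frac{K \left(K + 5\right)}{3} = 3 - \frac{K \left(5 + K\right)}{3}$)
$n{\left(l \right)} = - \frac{3}{5} + \frac{l}{6}$ ($n{\left(l \right)} = \frac{l}{6} + \frac{3}{3 - 5 - \frac{3^{2}}{3}} = l \frac{1}{6} + \frac{3}{3 - 5 - 3} = \frac{l}{6} + \frac{3}{3 - 5 - 3} = \frac{l}{6} + \frac{3}{-5} = \frac{l}{6} + 3 \left(- \frac{1}{5}\right) = \frac{l}{6} - \frac{3}{5} = - \frac{3}{5} + \frac{l}{6}$)
$n{\left(1 \right)} - -5655 = \left(- \frac{3}{5} + \frac{1}{6} \cdot 1\right) - -5655 = \left(- \frac{3}{5} + \frac{1}{6}\right) + 5655 = - \frac{13}{30} + 5655 = \frac{169637}{30}$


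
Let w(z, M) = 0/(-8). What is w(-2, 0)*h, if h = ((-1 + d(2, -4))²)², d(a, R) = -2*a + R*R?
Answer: 0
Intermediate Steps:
d(a, R) = R² - 2*a (d(a, R) = -2*a + R² = R² - 2*a)
w(z, M) = 0 (w(z, M) = 0*(-⅛) = 0)
h = 14641 (h = ((-1 + ((-4)² - 2*2))²)² = ((-1 + (16 - 4))²)² = ((-1 + 12)²)² = (11²)² = 121² = 14641)
w(-2, 0)*h = 0*14641 = 0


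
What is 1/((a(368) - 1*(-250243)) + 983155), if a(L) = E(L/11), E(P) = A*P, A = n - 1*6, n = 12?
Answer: 11/13569586 ≈ 8.1064e-7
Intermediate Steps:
A = 6 (A = 12 - 1*6 = 12 - 6 = 6)
E(P) = 6*P
a(L) = 6*L/11 (a(L) = 6*(L/11) = 6*L/11)
1/((a(368) - 1*(-250243)) + 983155) = 1/(((6/11)*368 - 1*(-250243)) + 983155) = 1/((2208/11 + 250243) + 983155) = 1/(2754881/11 + 983155) = 1/(13569586/11) = 11/13569586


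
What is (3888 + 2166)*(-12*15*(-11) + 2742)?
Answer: 28586988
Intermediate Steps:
(3888 + 2166)*(-12*15*(-11) + 2742) = 6054*(-180*(-11) + 2742) = 6054*(1980 + 2742) = 6054*4722 = 28586988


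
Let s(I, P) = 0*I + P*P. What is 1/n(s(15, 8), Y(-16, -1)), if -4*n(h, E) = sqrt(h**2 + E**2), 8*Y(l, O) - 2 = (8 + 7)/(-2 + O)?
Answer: -32*sqrt(262153)/262153 ≈ -0.062499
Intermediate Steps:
s(I, P) = P**2 (s(I, P) = 0 + P**2 = P**2)
Y(l, O) = 1/4 + 15/(8*(-2 + O)) (Y(l, O) = 1/4 + ((8 + 7)/(-2 + O))/8 = 1/4 + (15/(-2 + O))/8 = 1/4 + 15/(8*(-2 + O)))
n(h, E) = -sqrt(E**2 + h**2)/4 (n(h, E) = -sqrt(h**2 + E**2)/4 = -sqrt(E**2 + h**2)/4)
1/n(s(15, 8), Y(-16, -1)) = 1/(-sqrt(((11 + 2*(-1))/(8*(-2 - 1)))**2 + (8**2)**2)/4) = 1/(-sqrt(((1/8)*(11 - 2)/(-3))**2 + 64**2)/4) = 1/(-sqrt(((1/8)*(-1/3)*9)**2 + 4096)/4) = 1/(-sqrt((-3/8)**2 + 4096)/4) = 1/(-sqrt(9/64 + 4096)/4) = 1/(-sqrt(262153)/32) = -32*sqrt(262153)/262153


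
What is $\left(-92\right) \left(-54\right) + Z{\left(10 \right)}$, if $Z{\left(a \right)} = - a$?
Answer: $4958$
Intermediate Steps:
$\left(-92\right) \left(-54\right) + Z{\left(10 \right)} = \left(-92\right) \left(-54\right) - 10 = 4968 - 10 = 4958$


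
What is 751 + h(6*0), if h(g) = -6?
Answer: 745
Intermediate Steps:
751 + h(6*0) = 751 - 6 = 745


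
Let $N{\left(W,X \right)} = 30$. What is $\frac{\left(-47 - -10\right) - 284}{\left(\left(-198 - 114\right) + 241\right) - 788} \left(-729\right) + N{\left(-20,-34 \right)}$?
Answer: $- \frac{208239}{859} \approx -242.42$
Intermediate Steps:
$\frac{\left(-47 - -10\right) - 284}{\left(\left(-198 - 114\right) + 241\right) - 788} \left(-729\right) + N{\left(-20,-34 \right)} = \frac{\left(-47 - -10\right) - 284}{\left(\left(-198 - 114\right) + 241\right) - 788} \left(-729\right) + 30 = \frac{\left(-47 + 10\right) - 284}{\left(-312 + 241\right) - 788} \left(-729\right) + 30 = \frac{-37 - 284}{-71 - 788} \left(-729\right) + 30 = - \frac{321}{-859} \left(-729\right) + 30 = \left(-321\right) \left(- \frac{1}{859}\right) \left(-729\right) + 30 = \frac{321}{859} \left(-729\right) + 30 = - \frac{234009}{859} + 30 = - \frac{208239}{859}$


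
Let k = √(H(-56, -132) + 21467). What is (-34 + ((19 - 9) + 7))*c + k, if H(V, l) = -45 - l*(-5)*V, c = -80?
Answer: 1360 + √58382 ≈ 1601.6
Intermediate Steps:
H(V, l) = -45 + 5*V*l (H(V, l) = -45 - (-5*l)*V = -45 - (-5)*V*l = -45 + 5*V*l)
k = √58382 (k = √((-45 + 5*(-56)*(-132)) + 21467) = √((-45 + 36960) + 21467) = √(36915 + 21467) = √58382 ≈ 241.62)
(-34 + ((19 - 9) + 7))*c + k = (-34 + ((19 - 9) + 7))*(-80) + √58382 = (-34 + (10 + 7))*(-80) + √58382 = (-34 + 17)*(-80) + √58382 = -17*(-80) + √58382 = 1360 + √58382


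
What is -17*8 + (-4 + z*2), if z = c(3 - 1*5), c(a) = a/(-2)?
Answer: -138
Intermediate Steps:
c(a) = -a/2 (c(a) = a*(-½) = -a/2)
z = 1 (z = -(3 - 1*5)/2 = -(3 - 5)/2 = -½*(-2) = 1)
-17*8 + (-4 + z*2) = -17*8 + (-4 + 1*2) = -136 + (-4 + 2) = -136 - 2 = -138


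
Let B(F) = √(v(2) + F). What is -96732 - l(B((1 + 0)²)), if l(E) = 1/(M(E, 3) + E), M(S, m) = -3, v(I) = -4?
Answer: -386927/4 + I*√3/12 ≈ -96732.0 + 0.14434*I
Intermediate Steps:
B(F) = √(-4 + F)
l(E) = 1/(-3 + E)
-96732 - l(B((1 + 0)²)) = -96732 - 1/(-3 + √(-4 + (1 + 0)²)) = -96732 - 1/(-3 + √(-4 + 1²)) = -96732 - 1/(-3 + √(-4 + 1)) = -96732 - 1/(-3 + √(-3)) = -96732 - 1/(-3 + I*√3)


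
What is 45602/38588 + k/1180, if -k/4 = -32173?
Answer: 627472157/5691730 ≈ 110.24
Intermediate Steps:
k = 128692 (k = -4*(-32173) = 128692)
45602/38588 + k/1180 = 45602/38588 + 128692/1180 = 45602*(1/38588) + 128692*(1/1180) = 22801/19294 + 32173/295 = 627472157/5691730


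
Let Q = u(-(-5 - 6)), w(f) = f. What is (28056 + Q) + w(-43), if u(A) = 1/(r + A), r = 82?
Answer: 2605210/93 ≈ 28013.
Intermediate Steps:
u(A) = 1/(82 + A)
Q = 1/93 (Q = 1/(82 - (-5 - 6)) = 1/(82 - 1*(-11)) = 1/(82 + 11) = 1/93 ≈ 0.010753)
(28056 + Q) + w(-43) = (28056 + 1/93) - 43 = 2609209/93 - 43 = 2605210/93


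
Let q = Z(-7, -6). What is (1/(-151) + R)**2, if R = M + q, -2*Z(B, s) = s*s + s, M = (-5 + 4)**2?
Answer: 4473225/22801 ≈ 196.19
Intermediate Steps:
M = 1 (M = (-1)**2 = 1)
Z(B, s) = -s/2 - s**2/2 (Z(B, s) = -(s*s + s)/2 = -(s**2 + s)/2 = -(s + s**2)/2 = -s/2 - s**2/2)
q = -15 (q = -1/2*(-6)*(1 - 6) = -1/2*(-6)*(-5) = -15)
R = -14 (R = 1 - 15 = -14)
(1/(-151) + R)**2 = (1/(-151) - 14)**2 = (-1/151 - 14)**2 = (-2115/151)**2 = 4473225/22801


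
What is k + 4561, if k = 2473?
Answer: 7034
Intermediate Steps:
k + 4561 = 2473 + 4561 = 7034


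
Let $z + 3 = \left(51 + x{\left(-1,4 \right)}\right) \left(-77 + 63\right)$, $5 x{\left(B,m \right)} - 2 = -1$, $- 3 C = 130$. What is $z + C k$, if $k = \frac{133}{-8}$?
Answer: $\frac{37}{60} \approx 0.61667$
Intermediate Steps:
$C = - \frac{130}{3}$ ($C = \left(- \frac{1}{3}\right) 130 = - \frac{130}{3} \approx -43.333$)
$x{\left(B,m \right)} = \frac{1}{5}$ ($x{\left(B,m \right)} = \frac{2}{5} + \frac{1}{5} \left(-1\right) = \frac{2}{5} - \frac{1}{5} = \frac{1}{5}$)
$k = - \frac{133}{8}$ ($k = 133 \left(- \frac{1}{8}\right) = - \frac{133}{8} \approx -16.625$)
$z = - \frac{3599}{5}$ ($z = -3 + \left(51 + \frac{1}{5}\right) \left(-77 + 63\right) = -3 + \frac{256}{5} \left(-14\right) = -3 - \frac{3584}{5} = - \frac{3599}{5} \approx -719.8$)
$z + C k = - \frac{3599}{5} - - \frac{8645}{12} = - \frac{3599}{5} + \frac{8645}{12} = \frac{37}{60}$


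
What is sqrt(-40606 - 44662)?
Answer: 2*I*sqrt(21317) ≈ 292.01*I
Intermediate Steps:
sqrt(-40606 - 44662) = sqrt(-85268) = 2*I*sqrt(21317)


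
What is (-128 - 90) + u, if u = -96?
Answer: -314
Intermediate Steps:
(-128 - 90) + u = (-128 - 90) - 96 = -218 - 96 = -314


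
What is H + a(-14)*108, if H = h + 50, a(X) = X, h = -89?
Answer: -1551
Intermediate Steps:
H = -39 (H = -89 + 50 = -39)
H + a(-14)*108 = -39 - 14*108 = -39 - 1512 = -1551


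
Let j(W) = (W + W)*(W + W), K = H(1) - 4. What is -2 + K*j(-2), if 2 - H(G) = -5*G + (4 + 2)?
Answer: -50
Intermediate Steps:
H(G) = -4 + 5*G (H(G) = 2 - (-5*G + (4 + 2)) = 2 - (-5*G + 6) = 2 - (6 - 5*G) = 2 + (-6 + 5*G) = -4 + 5*G)
K = -3 (K = (-4 + 5*1) - 4 = (-4 + 5) - 4 = 1 - 4 = -3)
j(W) = 4*W² (j(W) = (2*W)*(2*W) = 4*W²)
-2 + K*j(-2) = -2 - 12*(-2)² = -2 - 12*4 = -2 - 3*16 = -2 - 48 = -50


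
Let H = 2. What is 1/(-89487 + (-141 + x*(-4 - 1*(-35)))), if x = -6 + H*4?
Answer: -1/89566 ≈ -1.1165e-5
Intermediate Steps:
x = 2 (x = -6 + 2*4 = -6 + 8 = 2)
1/(-89487 + (-141 + x*(-4 - 1*(-35)))) = 1/(-89487 + (-141 + 2*(-4 - 1*(-35)))) = 1/(-89487 + (-141 + 2*(-4 + 35))) = 1/(-89487 + (-141 + 2*31)) = 1/(-89487 + (-141 + 62)) = 1/(-89487 - 79) = 1/(-89566) = -1/89566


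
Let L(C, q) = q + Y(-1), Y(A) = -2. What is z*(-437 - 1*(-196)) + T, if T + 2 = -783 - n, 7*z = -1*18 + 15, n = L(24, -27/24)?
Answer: -38001/56 ≈ -678.59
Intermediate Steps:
L(C, q) = -2 + q (L(C, q) = q - 2 = -2 + q)
n = -25/8 (n = -2 - 27/24 = -2 - 27*1/24 = -2 - 9/8 = -25/8 ≈ -3.1250)
z = -3/7 (z = (-1*18 + 15)/7 = (-18 + 15)/7 = (⅐)*(-3) = -3/7 ≈ -0.42857)
T = -6255/8 (T = -2 + (-783 - 1*(-25/8)) = -2 + (-783 + 25/8) = -2 - 6239/8 = -6255/8 ≈ -781.88)
z*(-437 - 1*(-196)) + T = -3*(-437 - 1*(-196))/7 - 6255/8 = -3*(-437 + 196)/7 - 6255/8 = -3/7*(-241) - 6255/8 = 723/7 - 6255/8 = -38001/56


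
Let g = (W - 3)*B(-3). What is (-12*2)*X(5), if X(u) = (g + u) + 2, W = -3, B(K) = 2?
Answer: 120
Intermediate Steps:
g = -12 (g = (-3 - 3)*2 = -6*2 = -12)
X(u) = -10 + u (X(u) = (-12 + u) + 2 = -10 + u)
(-12*2)*X(5) = (-12*2)*(-10 + 5) = -24*(-5) = 120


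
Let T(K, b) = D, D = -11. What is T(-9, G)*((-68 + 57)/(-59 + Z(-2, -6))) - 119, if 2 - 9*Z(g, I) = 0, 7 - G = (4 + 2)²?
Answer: -64040/529 ≈ -121.06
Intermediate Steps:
G = -29 (G = 7 - (4 + 2)² = 7 - 1*6² = 7 - 1*36 = 7 - 36 = -29)
Z(g, I) = 2/9 (Z(g, I) = 2/9 - ⅑*0 = 2/9 + 0 = 2/9)
T(K, b) = -11
T(-9, G)*((-68 + 57)/(-59 + Z(-2, -6))) - 119 = -11*(-68 + 57)/(-59 + 2/9) - 119 = -(-121)/(-529/9) - 119 = -(-121)*(-9)/529 - 119 = -11*99/529 - 119 = -1089/529 - 119 = -64040/529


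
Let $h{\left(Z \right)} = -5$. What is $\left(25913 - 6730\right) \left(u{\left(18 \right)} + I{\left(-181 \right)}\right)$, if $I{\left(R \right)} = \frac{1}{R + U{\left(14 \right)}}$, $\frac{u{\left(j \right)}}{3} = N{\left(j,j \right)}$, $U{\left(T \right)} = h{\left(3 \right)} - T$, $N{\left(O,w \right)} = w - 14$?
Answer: $\frac{46020017}{200} \approx 2.301 \cdot 10^{5}$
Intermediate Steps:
$N{\left(O,w \right)} = -14 + w$
$U{\left(T \right)} = -5 - T$
$u{\left(j \right)} = -42 + 3 j$ ($u{\left(j \right)} = 3 \left(-14 + j\right) = -42 + 3 j$)
$I{\left(R \right)} = \frac{1}{-19 + R}$ ($I{\left(R \right)} = \frac{1}{R - 19} = \frac{1}{-19 + R}$)
$\left(25913 - 6730\right) \left(u{\left(18 \right)} + I{\left(-181 \right)}\right) = \left(25913 - 6730\right) \left(\left(-42 + 3 \cdot 18\right) + \frac{1}{-19 - 181}\right) = 19183 \left(\left(-42 + 54\right) + \frac{1}{-200}\right) = 19183 \left(12 - \frac{1}{200}\right) = 19183 \cdot \frac{2399}{200} = \frac{46020017}{200}$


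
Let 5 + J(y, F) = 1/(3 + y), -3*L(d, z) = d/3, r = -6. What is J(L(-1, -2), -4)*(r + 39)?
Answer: -4323/28 ≈ -154.39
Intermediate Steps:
L(d, z) = -d/9 (L(d, z) = -d/(3*3) = -d/9)
J(y, F) = -5 + 1/(3 + y)
J(L(-1, -2), -4)*(r + 39) = ((-14 - (-5)*(-1)/9)/(3 - ⅑*(-1)))*(-6 + 39) = ((-14 - 5*⅑)/(3 + ⅑))*33 = ((-14 - 5/9)/(28/9))*33 = ((9/28)*(-131/9))*33 = -131/28*33 = -4323/28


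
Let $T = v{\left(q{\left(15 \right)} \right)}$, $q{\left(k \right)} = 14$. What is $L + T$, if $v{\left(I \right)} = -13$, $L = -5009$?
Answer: $-5022$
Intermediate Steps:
$T = -13$
$L + T = -5009 - 13 = -5022$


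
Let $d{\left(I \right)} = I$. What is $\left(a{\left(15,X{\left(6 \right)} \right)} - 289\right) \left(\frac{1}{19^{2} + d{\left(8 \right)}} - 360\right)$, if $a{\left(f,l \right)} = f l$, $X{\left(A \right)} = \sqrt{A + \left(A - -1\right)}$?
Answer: $\frac{38390471}{369} - \frac{664195 \sqrt{13}}{123} \approx 84569.0$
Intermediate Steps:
$X{\left(A \right)} = \sqrt{1 + 2 A}$ ($X{\left(A \right)} = \sqrt{A + \left(A + 1\right)} = \sqrt{A + \left(1 + A\right)} = \sqrt{1 + 2 A}$)
$\left(a{\left(15,X{\left(6 \right)} \right)} - 289\right) \left(\frac{1}{19^{2} + d{\left(8 \right)}} - 360\right) = \left(15 \sqrt{1 + 2 \cdot 6} - 289\right) \left(\frac{1}{19^{2} + 8} - 360\right) = \left(15 \sqrt{1 + 12} - 289\right) \left(\frac{1}{361 + 8} - 360\right) = \left(15 \sqrt{13} - 289\right) \left(\frac{1}{369} - 360\right) = \left(-289 + 15 \sqrt{13}\right) \left(\frac{1}{369} - 360\right) = \left(-289 + 15 \sqrt{13}\right) \left(- \frac{132839}{369}\right) = \frac{38390471}{369} - \frac{664195 \sqrt{13}}{123}$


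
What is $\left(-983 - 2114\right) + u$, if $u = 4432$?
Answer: $1335$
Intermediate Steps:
$\left(-983 - 2114\right) + u = \left(-983 - 2114\right) + 4432 = -3097 + 4432 = 1335$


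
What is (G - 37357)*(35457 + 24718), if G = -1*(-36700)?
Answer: -39534975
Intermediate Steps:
G = 36700
(G - 37357)*(35457 + 24718) = (36700 - 37357)*(35457 + 24718) = -657*60175 = -39534975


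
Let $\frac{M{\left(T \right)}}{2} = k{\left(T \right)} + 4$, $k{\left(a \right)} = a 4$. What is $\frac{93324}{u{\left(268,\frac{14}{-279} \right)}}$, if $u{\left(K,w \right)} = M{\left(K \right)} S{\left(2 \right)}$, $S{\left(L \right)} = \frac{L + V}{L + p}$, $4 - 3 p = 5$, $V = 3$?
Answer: $\frac{7777}{538} \approx 14.455$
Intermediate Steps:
$p = - \frac{1}{3}$ ($p = \frac{4}{3} - \frac{5}{3} = - \frac{1}{3} \approx -0.33333$)
$S{\left(L \right)} = \frac{3 + L}{- \frac{1}{3} + L}$ ($S{\left(L \right)} = \frac{L + 3}{L - \frac{1}{3}} = \frac{3 + L}{- \frac{1}{3} + L}$)
$k{\left(a \right)} = 4 a$
$M{\left(T \right)} = 8 + 8 T$ ($M{\left(T \right)} = 2 \left(4 T + 4\right) = 2 \left(4 + 4 T\right) = 8 + 8 T$)
$u{\left(K,w \right)} = 24 + 24 K$ ($u{\left(K,w \right)} = \left(8 + 8 K\right) \frac{3 \left(3 + 2\right)}{-1 + 3 \cdot 2} = \left(8 + 8 K\right) 3 \frac{1}{-1 + 6} \cdot 5 = \left(8 + 8 K\right) 3 \cdot \frac{1}{5} \cdot 5 = \left(8 + 8 K\right) 3 = 24 + 24 K$)
$\frac{93324}{u{\left(268,\frac{14}{-279} \right)}} = \frac{93324}{24 + 24 \cdot 268} = \frac{93324}{24 + 6432} = \frac{93324}{6456} = 93324 \cdot \frac{1}{6456} = \frac{7777}{538}$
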